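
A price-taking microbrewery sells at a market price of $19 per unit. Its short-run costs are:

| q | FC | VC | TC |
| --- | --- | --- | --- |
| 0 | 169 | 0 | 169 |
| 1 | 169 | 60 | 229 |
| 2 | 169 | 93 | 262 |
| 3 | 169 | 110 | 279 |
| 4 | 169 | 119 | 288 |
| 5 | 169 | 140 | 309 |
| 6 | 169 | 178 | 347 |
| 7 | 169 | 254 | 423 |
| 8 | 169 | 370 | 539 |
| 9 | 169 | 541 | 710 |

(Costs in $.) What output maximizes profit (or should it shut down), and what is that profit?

q = 0 (shut down); profit = -$169

Profit at each row (π = 19q − TC): q=0: -169; q=1: -210; q=2: -224; q=3: -222; q=4: -212; q=5: -214; q=6: -233; q=7: -290; q=8: -387; q=9: -539.
Profit is highest at q = 0. Equivalently, the lowest AVC in the table is 140/5 ≈ $28 at q = 5, and P = $19 falls below it — price never covers variable cost, so the firm shuts down and loses only its fixed cost.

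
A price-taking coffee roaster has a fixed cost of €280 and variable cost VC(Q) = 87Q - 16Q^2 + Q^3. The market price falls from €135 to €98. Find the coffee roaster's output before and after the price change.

MC = 87 - 32Q + 3Q^2; the shutdown threshold is min AVC = €23 (at Q = 8).
At P = €135 ≥ min AVC, set P = MC on the rising branch: Q = 12.
At P = €98 ≥ min AVC, set P = MC: Q = 11. The firm stays open but cuts output.

Output falls from 12 to 11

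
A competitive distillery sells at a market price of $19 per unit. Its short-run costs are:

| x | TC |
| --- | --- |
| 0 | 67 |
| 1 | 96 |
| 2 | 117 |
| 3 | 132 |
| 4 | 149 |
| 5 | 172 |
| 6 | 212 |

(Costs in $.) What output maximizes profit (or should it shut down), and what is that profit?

x = 0 (shut down); profit = -$67

Compute π = P·x − TC at each output: x=0: -67; x=1: -77; x=2: -79; x=3: -75; x=4: -73; x=5: -77; x=6: -98.
Profit is highest at x = 0. Equivalently, the lowest AVC in the table is 82/4 ≈ $20.50 at x = 4, and P = $19 falls below it — price never covers variable cost, so the firm shuts down and loses only its fixed cost.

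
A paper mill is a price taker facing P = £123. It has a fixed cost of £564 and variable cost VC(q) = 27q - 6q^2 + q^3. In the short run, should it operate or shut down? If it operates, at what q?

Produce at q = 8

Variable cost is VC = 27q - 6q^2 + q^3, so AVC = VC/q = 27 - 6q + q^2 and MC = dTC/dq = 27 - 12q + 3q^2.
AVC is minimized where dAVC/dq = -6 + 2q = 0, at q = 3; min AVC = 27 - 6·3 + 3^2 = £18.
Since P = £123 ≥ min AVC = £18, price covers variable cost and the firm should produce.
Set P = MC: 123 = 27 - 12q + 3q^2 → -96 - 12q + 3q^2 = 0. The roots are q = -4 and q = 8; the profit-maximizing output is on the rising part of MC, so q* = 8.
Check: AVC at q = 8 is £43 ≤ P, so revenue covers variable cost.
Profit = P·q − TC = 123·8 − 908 = £76.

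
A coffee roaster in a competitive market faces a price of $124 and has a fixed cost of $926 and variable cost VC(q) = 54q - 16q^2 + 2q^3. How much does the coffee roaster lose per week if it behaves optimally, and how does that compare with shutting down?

AVC = 54 - 16q + 2q^2; min AVC = $22 at q = 4. Since P = $124 ≥ min AVC, the firm produces.
MC = 54 - 32q + 6q^2. Setting P = MC and taking the root on the rising branch gives q* = 7.
TR = 124·7 = 868. TC = 926 + 280 = 1206. Profit = 868 − 1206 = -$338.
That loss of $338 beats the $926 the firm would lose by shutting down; producing recovers $588 of fixed cost.

Profit = -$338 at q = 7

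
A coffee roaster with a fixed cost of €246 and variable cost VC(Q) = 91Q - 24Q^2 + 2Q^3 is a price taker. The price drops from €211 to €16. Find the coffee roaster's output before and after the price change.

Output falls from 10 to 0 (the firm shuts down)

MC = 91 - 48Q + 6Q^2; the shutdown threshold is min AVC = €19 (at Q = 6).
At P = €211 ≥ min AVC, set P = MC on the rising branch: Q = 10.
At P = €16 < min AVC = €19, price no longer covers variable cost at any output, so the firm shuts down: Q = 0.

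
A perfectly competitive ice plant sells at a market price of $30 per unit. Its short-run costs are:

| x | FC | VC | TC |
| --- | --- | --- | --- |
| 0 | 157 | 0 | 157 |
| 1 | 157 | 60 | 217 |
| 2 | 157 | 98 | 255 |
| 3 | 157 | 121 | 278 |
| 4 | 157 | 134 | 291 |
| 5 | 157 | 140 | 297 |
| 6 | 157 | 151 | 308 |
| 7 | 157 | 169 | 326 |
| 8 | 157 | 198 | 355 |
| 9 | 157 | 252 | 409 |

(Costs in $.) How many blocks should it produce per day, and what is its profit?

x = 8; profit = -$115

Compute π = P·x − TC at each output: x=0: -157; x=1: -187; x=2: -195; x=3: -188; x=4: -171; x=5: -147; x=6: -128; x=7: -116; x=8: -115; x=9: -139.
Profit is maximized at x = 8. AVC there is 198/8 = $24.75 ≤ P, so producing beats shutting down (which would give -$157).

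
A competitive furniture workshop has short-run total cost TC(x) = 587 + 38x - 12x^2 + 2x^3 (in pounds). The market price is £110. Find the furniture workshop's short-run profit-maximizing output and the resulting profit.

AVC = 38 - 12x + 2x^2; min AVC = £20 at x = 3. Since P = £110 ≥ min AVC, the firm produces.
MC = 38 - 24x + 6x^2. Setting P = MC and taking the root on the rising branch gives x* = 6.
TR = 110·6 = 660. TC = 587 + 228 = 815. Profit = 660 − 815 = -£155.
Shutting down would mean losing the fixed cost of £587, so operating at a loss of £155 is better by £432.

Profit = -£155 at x = 6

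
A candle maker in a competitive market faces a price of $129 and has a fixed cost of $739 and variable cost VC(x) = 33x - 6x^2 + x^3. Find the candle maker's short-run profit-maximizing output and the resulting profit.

AVC = 33 - 6x + x^2; min AVC = $24 at x = 3. Since P = $129 ≥ min AVC, the firm produces.
MC = 33 - 12x + 3x^2. Setting P = MC and taking the root on the rising branch gives x* = 8.
TR = 129·8 = 1032. TC = 739 + 392 = 1131. Profit = 1032 − 1131 = -$99.
By producing, the firm covers all variable cost plus $640 of fixed cost; shutting down would lose the full $739.

Profit = -$99 at x = 8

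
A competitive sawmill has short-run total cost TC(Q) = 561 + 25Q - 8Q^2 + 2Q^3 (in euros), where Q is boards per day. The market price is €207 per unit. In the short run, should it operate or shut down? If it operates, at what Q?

Produce at Q = 7

Variable cost is VC = 25Q - 8Q^2 + 2Q^3, so AVC = VC/Q = 25 - 8Q + 2Q^2 and MC = dTC/dQ = 25 - 16Q + 6Q^2.
AVC is minimized where dAVC/dQ = -8 + 4Q = 0, at Q = 2; min AVC = 25 - 8·2 + 2·2^2 = €17.
Since P = €207 ≥ min AVC = €17, price covers variable cost and the firm should produce.
Set P = MC: 207 = 25 - 16Q + 6Q^2 → -182 - 16Q + 6Q^2 = 0. The roots are Q = -13/3 and Q = 7; the profit-maximizing output is on the rising part of MC, so Q* = 7.
Check: AVC at Q = 7 is €67 ≤ P, so revenue covers variable cost.
Profit = P·Q − TC = 207·7 − 1030 = €419.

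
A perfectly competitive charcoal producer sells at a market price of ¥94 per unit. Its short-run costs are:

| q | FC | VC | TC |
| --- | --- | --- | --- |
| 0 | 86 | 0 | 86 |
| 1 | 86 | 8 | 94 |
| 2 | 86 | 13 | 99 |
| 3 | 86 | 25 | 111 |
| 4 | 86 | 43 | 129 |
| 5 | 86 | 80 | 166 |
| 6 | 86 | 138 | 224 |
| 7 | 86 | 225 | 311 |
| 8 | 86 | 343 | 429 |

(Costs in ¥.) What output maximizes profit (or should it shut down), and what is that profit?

Compute π = P·q − TC at each output: q=0: -86; q=1: 0; q=2: 89; q=3: 171; q=4: 247; q=5: 304; q=6: 340; q=7: 347; q=8: 323.
Profit is maximized at q = 7. AVC there is 225/7 = ¥32.14 ≤ P, so producing beats shutting down (which would give -¥86).

q = 7; profit = ¥347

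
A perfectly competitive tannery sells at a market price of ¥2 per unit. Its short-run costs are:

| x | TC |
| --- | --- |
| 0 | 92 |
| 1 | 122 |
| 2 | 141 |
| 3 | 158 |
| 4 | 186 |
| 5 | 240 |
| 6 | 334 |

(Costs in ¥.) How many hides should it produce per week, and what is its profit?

Profit at each row (π = 2x − TC): x=0: -92; x=1: -120; x=2: -137; x=3: -152; x=4: -178; x=5: -230; x=6: -322.
Profit is highest at x = 0. Equivalently, the lowest AVC in the table is 66/3 ≈ ¥22 at x = 3, and P = ¥2 falls below it — price never covers variable cost, so the firm shuts down and loses only its fixed cost.

x = 0 (shut down); profit = -¥92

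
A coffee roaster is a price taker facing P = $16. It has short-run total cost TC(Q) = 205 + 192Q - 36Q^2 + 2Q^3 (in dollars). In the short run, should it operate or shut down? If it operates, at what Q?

Shut down

Variable cost is VC = 192Q - 36Q^2 + 2Q^3, so AVC = VC/Q = 192 - 36Q + 2Q^2 and MC = dTC/dQ = 192 - 72Q + 6Q^2.
AVC hits its minimum where MC = AVC, at Q = 9, giving min AVC = 192 - 36·9 + 2·9^2 = $30.
P = $16 lies below min AVC = $30; no output level covers variable cost.
Best response: produce nothing and absorb the $205 fixed cost.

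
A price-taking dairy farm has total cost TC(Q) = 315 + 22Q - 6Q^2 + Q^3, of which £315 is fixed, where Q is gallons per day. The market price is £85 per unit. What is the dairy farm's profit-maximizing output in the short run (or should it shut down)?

From TC, MC = TC'(Q) = 22 - 12Q + 3Q^2 and AVC = VC/Q = 22 - 6Q + Q^2.
AVC hits its minimum where MC = AVC, at Q = 3, giving min AVC = 22 - 6·3 + 3^2 = £13.
Since P = £85 ≥ min AVC = £13, price covers variable cost and the firm should produce.
P = MC gives -63 - 12Q + 3Q^2 = 0, with roots -3 and 7. Take the larger (rising MC): Q* = 7.
Check: AVC at Q = 7 is £29 ≤ P, so revenue covers variable cost.
Profit = P·Q − TC = 85·7 − 518 = £77.

Produce at Q = 7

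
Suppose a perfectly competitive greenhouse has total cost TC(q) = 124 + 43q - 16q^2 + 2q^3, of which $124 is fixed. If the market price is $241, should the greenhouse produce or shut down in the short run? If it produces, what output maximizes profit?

From TC, MC = TC'(q) = 43 - 32q + 6q^2 and AVC = VC/q = 43 - 16q + 2q^2.
AVC is minimized where dAVC/dq = -16 + 4q = 0, at q = 4; min AVC = 43 - 16·4 + 2·4^2 = $11.
Since P = $241 ≥ min AVC = $11, price covers variable cost and the firm should produce.
Set P = MC: 241 = 43 - 32q + 6q^2 → -198 - 32q + 6q^2 = 0. The roots are q = -11/3 and q = 9; the profit-maximizing output is on the rising part of MC, so q* = 9.
Check: AVC at q = 9 is $61 ≤ P, so revenue covers variable cost.
Profit = P·q − TC = 241·9 − 673 = $1496.

Produce at q = 9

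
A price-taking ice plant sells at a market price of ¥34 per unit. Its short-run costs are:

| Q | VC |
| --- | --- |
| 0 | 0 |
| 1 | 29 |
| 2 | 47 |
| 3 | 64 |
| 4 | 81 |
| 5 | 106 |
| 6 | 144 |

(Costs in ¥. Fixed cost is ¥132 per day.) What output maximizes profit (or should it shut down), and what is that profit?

Q = 5; profit = -¥68

Tabulate TR − TC: Q=0: -132; Q=1: -127; Q=2: -111; Q=3: -94; Q=4: -77; Q=5: -68; Q=6: -72.
Profit is maximized at Q = 5. AVC there is 106/5 = ¥21.20 ≤ P, so producing beats shutting down (which would give -¥132).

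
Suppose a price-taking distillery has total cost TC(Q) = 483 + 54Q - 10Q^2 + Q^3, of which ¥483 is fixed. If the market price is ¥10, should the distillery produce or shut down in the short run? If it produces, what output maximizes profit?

From TC, MC = TC'(Q) = 54 - 20Q + 3Q^2 and AVC = VC/Q = 54 - 10Q + Q^2.
The AVC parabola has its vertex at Q = 10/2 = 5, where AVC = 54 - 10·5 + 5^2 = ¥29.
Since P = ¥10 < min AVC = ¥29, price fails to cover variable cost at any output.
The firm minimizes its loss by shutting down and losing only its fixed cost of ¥483.

Shut down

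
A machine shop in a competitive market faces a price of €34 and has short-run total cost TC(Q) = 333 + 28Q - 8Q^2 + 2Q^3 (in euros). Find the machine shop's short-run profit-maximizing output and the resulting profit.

Profit = -€297 at Q = 3

AVC = 28 - 8Q + 2Q^2; min AVC = €20 at Q = 2. Since P = €34 ≥ min AVC, the firm produces.
With MC = 28 - 16Q + 6Q^2, P = MC on the upward-sloping part at Q* = 3.
TR = 34·3 = 102. TC = 333 + 66 = 399. Profit = 102 − 399 = -€297.
That loss of €297 beats the €333 the firm would lose by shutting down; producing recovers €36 of fixed cost.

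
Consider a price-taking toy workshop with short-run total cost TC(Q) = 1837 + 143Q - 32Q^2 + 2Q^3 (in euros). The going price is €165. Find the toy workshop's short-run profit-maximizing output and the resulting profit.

Profit = -€385 at Q = 11

AVC = 143 - 32Q + 2Q^2; min AVC = €15 at Q = 8. Since P = €165 ≥ min AVC, the firm produces.
With MC = 143 - 64Q + 6Q^2, P = MC on the upward-sloping part at Q* = 11.
TR = 165·11 = 1815. TC = 1837 + 363 = 2200. Profit = 1815 − 2200 = -€385.
That loss of €385 beats the €1837 the firm would lose by shutting down; producing recovers €1452 of fixed cost.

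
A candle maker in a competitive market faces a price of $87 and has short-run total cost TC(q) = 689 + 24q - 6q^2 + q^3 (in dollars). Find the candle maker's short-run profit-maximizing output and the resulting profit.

Profit = -$297 at q = 7

AVC = 24 - 6q + q^2; min AVC = $15 at q = 3. Since P = $87 ≥ min AVC, the firm produces.
MC = 24 - 12q + 3q^2. Setting P = MC and taking the root on the rising branch gives q* = 7.
TR = 87·7 = 609. TC = 689 + 217 = 906. Profit = 609 − 906 = -$297.
Shutting down would mean losing the fixed cost of $689, so operating at a loss of $297 is better by $392.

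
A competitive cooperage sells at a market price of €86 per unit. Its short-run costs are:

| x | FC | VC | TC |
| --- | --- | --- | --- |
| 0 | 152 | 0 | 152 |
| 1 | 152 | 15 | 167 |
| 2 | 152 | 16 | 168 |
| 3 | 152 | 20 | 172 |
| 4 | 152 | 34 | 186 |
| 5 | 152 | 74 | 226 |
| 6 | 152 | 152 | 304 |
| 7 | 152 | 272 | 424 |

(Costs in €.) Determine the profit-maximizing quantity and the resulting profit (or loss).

x = 6; profit = €212

Compute π = P·x − TC at each output: x=0: -152; x=1: -81; x=2: 4; x=3: 86; x=4: 158; x=5: 204; x=6: 212; x=7: 178.
Profit is maximized at x = 6. AVC there is 152/6 = €25.33 ≤ P, so producing beats shutting down (which would give -€152).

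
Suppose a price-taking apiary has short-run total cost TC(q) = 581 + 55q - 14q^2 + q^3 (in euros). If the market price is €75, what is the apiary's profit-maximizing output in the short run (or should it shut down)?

Variable cost is VC = 55q - 14q^2 + q^3, so AVC = VC/q = 55 - 14q + q^2 and MC = dTC/dq = 55 - 28q + 3q^2.
AVC is minimized where dAVC/dq = -14 + 2q = 0, at q = 7; min AVC = 55 - 14·7 + 7^2 = €6.
Since P = €75 ≥ min AVC = €6, price covers variable cost and the firm should produce.
Solving P = MC: -20 - 28q + 3q^2 = 0 ⇒ q = -2/3 or 10. On the upward-sloping branch, q* = 10.
Check: AVC at q = 10 is €15 ≤ P, so revenue covers variable cost.
Profit = P·q − TC = 75·10 − 731 = €19.

Produce at q = 10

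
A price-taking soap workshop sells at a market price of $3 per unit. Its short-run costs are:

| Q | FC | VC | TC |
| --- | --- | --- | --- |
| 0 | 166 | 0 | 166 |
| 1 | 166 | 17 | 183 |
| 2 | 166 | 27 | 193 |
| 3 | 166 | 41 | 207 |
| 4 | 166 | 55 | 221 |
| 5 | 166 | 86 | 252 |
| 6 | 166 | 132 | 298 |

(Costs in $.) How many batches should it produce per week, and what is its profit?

Q = 0 (shut down); profit = -$166

Profit at each row (π = 3Q − TC): Q=0: -166; Q=1: -180; Q=2: -187; Q=3: -198; Q=4: -209; Q=5: -237; Q=6: -280.
Profit is highest at Q = 0. Equivalently, the lowest AVC in the table is 27/2 ≈ $13.50 at Q = 2, and P = $3 falls below it — price never covers variable cost, so the firm shuts down and loses only its fixed cost.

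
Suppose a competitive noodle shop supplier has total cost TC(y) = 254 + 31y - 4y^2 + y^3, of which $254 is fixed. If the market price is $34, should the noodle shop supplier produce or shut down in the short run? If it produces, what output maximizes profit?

Produce at y = 3

Strip out fixed cost: VC = 31y - 4y^2 + y^3. Then AVC = 31 - 4y + y^2 and MC = 31 - 8y + 3y^2.
AVC is minimized where dAVC/dy = -4 + 2y = 0, at y = 2; min AVC = 31 - 4·2 + 2^2 = $27.
P = $34 exceeds min AVC = $27, so the firm stays open.
Solving P = MC: -3 - 8y + 3y^2 = 0 ⇒ y = -1/3 or 3. On the upward-sloping branch, y* = 3.
Check: AVC at y = 3 is $28 ≤ P, so revenue covers variable cost.
Profit = P·y − TC = 34·3 − 338 = -$236, a loss, but smaller than the $254 fixed cost the firm would lose by shutting down.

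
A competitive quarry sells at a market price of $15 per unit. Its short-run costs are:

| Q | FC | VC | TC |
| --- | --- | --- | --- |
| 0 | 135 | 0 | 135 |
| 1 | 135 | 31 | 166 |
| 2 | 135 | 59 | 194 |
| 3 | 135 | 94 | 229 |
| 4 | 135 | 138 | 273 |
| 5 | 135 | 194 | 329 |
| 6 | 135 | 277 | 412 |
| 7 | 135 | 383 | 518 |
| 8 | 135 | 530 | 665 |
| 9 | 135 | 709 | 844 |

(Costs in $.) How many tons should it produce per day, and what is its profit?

Q = 0 (shut down); profit = -$135

Profit at each row (π = 15Q − TC): Q=0: -135; Q=1: -151; Q=2: -164; Q=3: -184; Q=4: -213; Q=5: -254; Q=6: -322; Q=7: -413; Q=8: -545; Q=9: -709.
Profit is highest at Q = 0. Equivalently, the lowest AVC in the table is 59/2 ≈ $29.50 at Q = 2, and P = $15 falls below it — price never covers variable cost, so the firm shuts down and loses only its fixed cost.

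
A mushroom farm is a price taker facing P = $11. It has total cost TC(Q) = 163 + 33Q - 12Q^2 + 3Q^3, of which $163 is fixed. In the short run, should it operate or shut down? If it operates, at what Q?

Shut down

Variable cost is VC = 33Q - 12Q^2 + 3Q^3, so AVC = VC/Q = 33 - 12Q + 3Q^2 and MC = dTC/dQ = 33 - 24Q + 9Q^2.
AVC is minimized where dAVC/dQ = -12 + 6Q = 0, at Q = 2; min AVC = 33 - 12·2 + 3·2^2 = $21.
Since P = $11 < min AVC = $21, price fails to cover variable cost at any output.
Best response: produce nothing and absorb the $163 fixed cost.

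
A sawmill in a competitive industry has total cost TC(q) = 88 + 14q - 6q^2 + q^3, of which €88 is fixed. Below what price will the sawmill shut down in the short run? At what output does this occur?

€5 per unit, at q = 3

Short-run supply begins at min AVC. From VC = 14q - 6q^2 + q^3, AVC = 14 - 6q + q^2.
At the minimum of AVC, MC = AVC. MC = 14 - 12q + 3q^2; setting MC = AVC gives 2q^2 - 6q = 0, so q = 3. min AVC = 5.
So the shutdown price is €5.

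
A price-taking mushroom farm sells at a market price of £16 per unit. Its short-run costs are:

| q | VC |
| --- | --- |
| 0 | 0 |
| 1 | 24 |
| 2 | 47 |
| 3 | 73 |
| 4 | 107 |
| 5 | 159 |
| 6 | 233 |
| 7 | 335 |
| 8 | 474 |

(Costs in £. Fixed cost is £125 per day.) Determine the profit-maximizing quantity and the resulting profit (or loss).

Tabulate TR − TC: q=0: -125; q=1: -133; q=2: -140; q=3: -150; q=4: -168; q=5: -204; q=6: -262; q=7: -348; q=8: -471.
Profit is highest at q = 0. Equivalently, the lowest AVC in the table is 47/2 ≈ £23.50 at q = 2, and P = £16 falls below it — price never covers variable cost, so the firm shuts down and loses only its fixed cost.

q = 0 (shut down); profit = -£125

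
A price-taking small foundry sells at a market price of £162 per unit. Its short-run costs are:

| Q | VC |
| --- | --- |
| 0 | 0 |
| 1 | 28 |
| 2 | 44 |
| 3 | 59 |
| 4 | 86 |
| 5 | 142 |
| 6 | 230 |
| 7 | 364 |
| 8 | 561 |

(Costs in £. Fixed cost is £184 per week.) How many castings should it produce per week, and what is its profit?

Q = 7; profit = £586

Profit at each row (π = 162Q − TC): Q=0: -184; Q=1: -50; Q=2: 96; Q=3: 243; Q=4: 378; Q=5: 484; Q=6: 558; Q=7: 586; Q=8: 551.
Profit is maximized at Q = 7. AVC there is 364/7 = £52 ≤ P, so producing beats shutting down (which would give -£184).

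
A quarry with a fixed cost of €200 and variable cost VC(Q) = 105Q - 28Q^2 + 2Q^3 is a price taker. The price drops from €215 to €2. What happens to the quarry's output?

Output falls from 11 to 0 (the firm shuts down)

MC = 105 - 56Q + 6Q^2; the shutdown threshold is min AVC = €7 (at Q = 7).
At P = €215 ≥ min AVC, set P = MC on the rising branch: Q = 11.
At P = €2 < min AVC = €7, price no longer covers variable cost at any output, so the firm shuts down: Q = 0.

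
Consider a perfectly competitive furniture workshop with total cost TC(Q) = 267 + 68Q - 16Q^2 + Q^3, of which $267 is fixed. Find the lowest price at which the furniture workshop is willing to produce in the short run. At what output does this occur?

The firm shuts down when price falls below the minimum of average variable cost. AVC = VC/Q = 68 - 16Q + Q^2.
dAVC/dQ = -16 + 2Q = 0 gives Q = 8. min AVC = 68 - 16·8 + 8^2 = 4.
The firm shuts down for any P below $4.

$4 per unit, at Q = 8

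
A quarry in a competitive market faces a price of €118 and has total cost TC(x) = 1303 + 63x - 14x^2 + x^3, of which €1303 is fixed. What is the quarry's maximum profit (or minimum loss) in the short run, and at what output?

Profit = -€335 at x = 11

AVC = 63 - 14x + x^2 has its minimum €14 at x = 7; price €118 clears that bar, so the firm operates.
MC = 63 - 28x + 3x^2. Setting P = MC and taking the root on the rising branch gives x* = 11.
TR = 118·11 = 1298. TC = 1303 + 330 = 1633. Profit = 1298 − 1633 = -€335.
Shutting down would mean losing the fixed cost of €1303, so operating at a loss of €335 is better by €968.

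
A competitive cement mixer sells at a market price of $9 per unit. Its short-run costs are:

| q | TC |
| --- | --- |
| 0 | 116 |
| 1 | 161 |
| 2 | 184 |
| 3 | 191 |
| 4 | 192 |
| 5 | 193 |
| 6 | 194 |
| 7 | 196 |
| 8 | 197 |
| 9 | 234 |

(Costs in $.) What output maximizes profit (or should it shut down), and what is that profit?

Tabulate TR − TC: q=0: -116; q=1: -152; q=2: -166; q=3: -164; q=4: -156; q=5: -148; q=6: -140; q=7: -133; q=8: -125; q=9: -153.
Profit is highest at q = 0. Equivalently, the lowest AVC in the table is 81/8 ≈ $10.12 at q = 8, and P = $9 falls below it — price never covers variable cost, so the firm shuts down and loses only its fixed cost.

q = 0 (shut down); profit = -$116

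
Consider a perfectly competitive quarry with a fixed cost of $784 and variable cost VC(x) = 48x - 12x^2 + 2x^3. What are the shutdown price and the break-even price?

Shutdown price = min AVC. AVC = 48 - 12x + 2x^2, with vertex at x = 3 and minimum $30.
ATC = 784/x + 48 - 12x + 2x^2. Setting dATC/dx = −784/x^2 − 12 + 4x = 0 gives x = 7 (since 4·7^3 − 12·7^2 = 784).
min ATC = 784/7 + 48 − 12·7 + 2·7^2 = $174. That is the break-even price.
For $30 ≤ P < $174 the firm produces at a loss; below $30 it shuts down.

Shutdown price = $30; break-even price = $174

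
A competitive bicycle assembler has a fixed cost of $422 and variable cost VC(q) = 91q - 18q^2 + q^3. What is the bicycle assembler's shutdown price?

$10 per unit

The shutdown price is the minimum of AVC. VC = 91q - 18q^2 + q^3, so AVC = 91 - 18q + q^2.
At the minimum of AVC, MC = AVC. MC = 91 - 36q + 3q^2; setting MC = AVC gives 2q^2 - 18q = 0, so q = 9. min AVC = 10.
The firm shuts down for any P below $10.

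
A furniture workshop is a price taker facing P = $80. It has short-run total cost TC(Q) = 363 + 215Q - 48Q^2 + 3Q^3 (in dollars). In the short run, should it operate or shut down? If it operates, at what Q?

Produce at Q = 9

Strip out fixed cost: VC = 215Q - 48Q^2 + 3Q^3. Then AVC = 215 - 48Q + 3Q^2 and MC = 215 - 96Q + 9Q^2.
AVC hits its minimum where MC = AVC, at Q = 8, giving min AVC = 215 - 48·8 + 3·8^2 = $23.
Since P = $80 ≥ min AVC = $23, price covers variable cost and the firm should produce.
Set P = MC: 80 = 215 - 96Q + 9Q^2 → 135 - 96Q + 9Q^2 = 0. The roots are Q = 5/3 and Q = 9; the profit-maximizing output is on the rising part of MC, so Q* = 9.
Check: AVC at Q = 9 is $26 ≤ P, so revenue covers variable cost.
Profit = P·Q − TC = 80·9 − 597 = $123.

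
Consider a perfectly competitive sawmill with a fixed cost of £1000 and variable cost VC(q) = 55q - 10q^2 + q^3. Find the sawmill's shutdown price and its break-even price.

Shutdown price = min AVC. AVC = 55 - 10q + q^2, with vertex at q = 5 and minimum £30.
ATC = 1000/q + 55 - 10q + q^2. Setting dATC/dq = −1000/q^2 − 10 + 2q = 0 gives q = 10 (since 2·10^3 − 10·10^2 = 1000).
min ATC = 1000/10 + 55 − 10·10 + 10^2 = £155. That is the break-even price.
Between these two prices the firm operates at a loss; above £155 it earns a profit.

Shutdown price = £30; break-even price = £155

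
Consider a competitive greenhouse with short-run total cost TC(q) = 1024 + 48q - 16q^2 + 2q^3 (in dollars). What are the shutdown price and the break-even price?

AVC = 48 - 16q + 2q^2; minimized at q = 4, giving min AVC = $16. That is the shutdown price.
ATC = 1024/q + 48 - 16q + 2q^2. Setting dATC/dq = −1024/q^2 − 16 + 4q = 0 gives q = 8 (since 4·8^3 − 16·8^2 = 1024).
min ATC = 1024/8 + 48 − 16·8 + 2·8^2 = $176. That is the break-even price.
Between these two prices the firm operates at a loss; above $176 it earns a profit.

Shutdown price = $16; break-even price = $176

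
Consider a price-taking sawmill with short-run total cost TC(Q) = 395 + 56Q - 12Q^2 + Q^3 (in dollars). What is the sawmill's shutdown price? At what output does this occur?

$20 per unit, at Q = 6

The firm shuts down when price falls below the minimum of average variable cost. AVC = VC/Q = 56 - 12Q + Q^2.
dAVC/dQ = -12 + 2Q = 0 gives Q = 6. min AVC = 56 - 12·6 + 6^2 = 20.
So the shutdown price is $20.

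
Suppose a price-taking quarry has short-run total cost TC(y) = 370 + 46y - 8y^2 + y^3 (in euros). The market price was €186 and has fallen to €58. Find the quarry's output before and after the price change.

AVC = 46 - 8y + y^2, minimized at y = 4 where min AVC = €30. MC = 46 - 16y + 3y^2.
At P = €186 ≥ min AVC, set P = MC on the rising branch: y = 10.
At P = €58 ≥ min AVC, set P = MC: y = 6. The firm stays open but cuts output.

Output falls from 10 to 6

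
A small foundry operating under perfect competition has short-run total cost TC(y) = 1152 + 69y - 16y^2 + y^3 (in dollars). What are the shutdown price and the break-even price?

Shutdown price = $5; break-even price = $117

Shutdown price = min AVC. AVC = 69 - 16y + y^2, with vertex at y = 8 and minimum $5.
ATC = 1152/y + 69 - 16y + y^2. Setting dATC/dy = −1152/y^2 − 16 + 2y = 0 gives y = 12 (since 2·12^3 − 16·12^2 = 1152).
min ATC = 1152/12 + 69 − 16·12 + 12^2 = $117. That is the break-even price.
For $5 ≤ P < $117 the firm produces at a loss; below $5 it shuts down.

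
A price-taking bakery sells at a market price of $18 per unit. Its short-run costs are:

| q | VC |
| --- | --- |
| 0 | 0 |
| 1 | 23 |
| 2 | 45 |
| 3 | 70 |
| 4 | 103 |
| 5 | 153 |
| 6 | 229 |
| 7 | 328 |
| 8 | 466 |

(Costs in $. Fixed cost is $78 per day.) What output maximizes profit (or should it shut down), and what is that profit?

Profit at each row (π = 18q − TC): q=0: -78; q=1: -83; q=2: -87; q=3: -94; q=4: -109; q=5: -141; q=6: -199; q=7: -280; q=8: -400.
Profit is highest at q = 0. Equivalently, the lowest AVC in the table is 45/2 ≈ $22.50 at q = 2, and P = $18 falls below it — price never covers variable cost, so the firm shuts down and loses only its fixed cost.

q = 0 (shut down); profit = -$78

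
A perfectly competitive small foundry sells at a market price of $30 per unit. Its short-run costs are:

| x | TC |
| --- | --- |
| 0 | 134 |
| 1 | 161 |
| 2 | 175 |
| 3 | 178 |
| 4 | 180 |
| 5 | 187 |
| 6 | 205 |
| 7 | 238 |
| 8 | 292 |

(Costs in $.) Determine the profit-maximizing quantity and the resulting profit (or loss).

Profit at each row (π = 30x − TC): x=0: -134; x=1: -131; x=2: -115; x=3: -88; x=4: -60; x=5: -37; x=6: -25; x=7: -28; x=8: -52.
Profit is maximized at x = 6. AVC there is 71/6 = $11.83 ≤ P, so producing beats shutting down (which would give -$134).

x = 6; profit = -$25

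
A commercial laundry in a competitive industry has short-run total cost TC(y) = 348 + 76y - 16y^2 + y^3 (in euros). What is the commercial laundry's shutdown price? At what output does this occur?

The firm shuts down when price falls below the minimum of average variable cost. AVC = VC/y = 76 - 16y + y^2.
dAVC/dy = -16 + 2y = 0 gives y = 8. min AVC = 76 - 16·8 + 8^2 = 12.
The firm shuts down for any P below €12.

€12 per unit, at y = 8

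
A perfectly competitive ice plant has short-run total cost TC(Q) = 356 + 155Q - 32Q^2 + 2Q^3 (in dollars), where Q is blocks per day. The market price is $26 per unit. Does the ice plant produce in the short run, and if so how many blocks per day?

Variable cost is VC = 155Q - 32Q^2 + 2Q^3, so AVC = VC/Q = 155 - 32Q + 2Q^2 and MC = dTC/dQ = 155 - 64Q + 6Q^2.
The AVC parabola has its vertex at Q = 32/4 = 8, where AVC = 155 - 32·8 + 2·8^2 = $27.
P = $26 lies below min AVC = $27; no output level covers variable cost.
Shutting down limits the loss to fixed cost, $356.

Shut down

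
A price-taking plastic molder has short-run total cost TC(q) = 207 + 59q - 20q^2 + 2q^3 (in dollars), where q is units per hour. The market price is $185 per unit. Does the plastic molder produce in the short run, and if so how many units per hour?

Produce at q = 9

From TC, MC = TC'(q) = 59 - 40q + 6q^2 and AVC = VC/q = 59 - 20q + 2q^2.
AVC is minimized where dAVC/dq = -20 + 4q = 0, at q = 5; min AVC = 59 - 20·5 + 2·5^2 = $9.
Because $185 ≥ $9, revenue can cover variable cost; the firm operates.
Solving P = MC: -126 - 40q + 6q^2 = 0 ⇒ q = -7/3 or 9. On the upward-sloping branch, q* = 9.
Check: AVC at q = 9 is $41 ≤ P, so revenue covers variable cost.
Profit = P·q − TC = 185·9 − 576 = $1089.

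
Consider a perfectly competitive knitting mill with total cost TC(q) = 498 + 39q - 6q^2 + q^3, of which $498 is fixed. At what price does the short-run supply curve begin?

$30 per unit

The firm shuts down when price falls below the minimum of average variable cost. AVC = VC/q = 39 - 6q + q^2.
dAVC/dq = -6 + 2q = 0 gives q = 3. min AVC = 39 - 6·3 + 3^2 = 30.
The firm shuts down for any P below $30.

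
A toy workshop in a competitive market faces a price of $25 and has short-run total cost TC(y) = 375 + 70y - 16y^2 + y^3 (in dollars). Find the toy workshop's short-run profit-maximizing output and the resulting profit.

AVC = 70 - 16y + y^2 has its minimum $6 at y = 8; price $25 clears that bar, so the firm operates.
With MC = 70 - 32y + 3y^2, P = MC on the upward-sloping part at y* = 9.
TR = 25·9 = 225. TC = 375 + 63 = 438. Profit = 225 − 438 = -$213.
By producing, the firm covers all variable cost plus $162 of fixed cost; shutting down would lose the full $375.

Profit = -$213 at y = 9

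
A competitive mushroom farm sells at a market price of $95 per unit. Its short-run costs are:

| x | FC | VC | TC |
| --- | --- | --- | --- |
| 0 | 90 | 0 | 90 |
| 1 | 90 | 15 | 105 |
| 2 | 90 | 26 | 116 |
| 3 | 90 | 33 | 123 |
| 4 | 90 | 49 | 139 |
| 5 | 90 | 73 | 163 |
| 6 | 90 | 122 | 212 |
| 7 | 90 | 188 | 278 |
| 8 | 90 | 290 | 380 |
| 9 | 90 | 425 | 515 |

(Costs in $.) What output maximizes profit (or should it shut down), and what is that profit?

x = 7; profit = $387

Profit at each row (π = 95x − TC): x=0: -90; x=1: -10; x=2: 74; x=3: 162; x=4: 241; x=5: 312; x=6: 358; x=7: 387; x=8: 380; x=9: 340.
Profit is maximized at x = 7. AVC there is 188/7 = $26.86 ≤ P, so producing beats shutting down (which would give -$90).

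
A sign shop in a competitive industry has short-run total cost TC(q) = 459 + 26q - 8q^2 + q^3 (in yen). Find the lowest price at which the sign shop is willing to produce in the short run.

¥10 per unit

The shutdown price is the minimum of AVC. VC = 26q - 8q^2 + q^3, so AVC = 26 - 8q + q^2.
dAVC/dq = -8 + 2q = 0 gives q = 4. min AVC = 26 - 8·4 + 4^2 = 10.
The firm shuts down for any P below ¥10.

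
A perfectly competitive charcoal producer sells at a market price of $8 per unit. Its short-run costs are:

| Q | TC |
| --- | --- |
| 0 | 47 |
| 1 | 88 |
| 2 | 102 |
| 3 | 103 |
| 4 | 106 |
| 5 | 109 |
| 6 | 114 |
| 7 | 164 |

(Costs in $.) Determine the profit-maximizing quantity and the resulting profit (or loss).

Compute π = P·Q − TC at each output: Q=0: -47; Q=1: -80; Q=2: -86; Q=3: -79; Q=4: -74; Q=5: -69; Q=6: -66; Q=7: -108.
Profit is highest at Q = 0. Equivalently, the lowest AVC in the table is 67/6 ≈ $11.17 at Q = 6, and P = $8 falls below it — price never covers variable cost, so the firm shuts down and loses only its fixed cost.

Q = 0 (shut down); profit = -$47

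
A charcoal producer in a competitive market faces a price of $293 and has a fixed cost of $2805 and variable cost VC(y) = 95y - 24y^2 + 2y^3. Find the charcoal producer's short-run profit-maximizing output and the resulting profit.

Profit = -$385 at y = 11

AVC = 95 - 24y + 2y^2 has its minimum $23 at y = 6; price $293 clears that bar, so the firm operates.
MC = 95 - 48y + 6y^2. Setting P = MC and taking the root on the rising branch gives y* = 11.
TR = 293·11 = 3223. TC = 2805 + 803 = 3608. Profit = 3223 − 3608 = -$385.
By producing, the firm covers all variable cost plus $2420 of fixed cost; shutting down would lose the full $2805.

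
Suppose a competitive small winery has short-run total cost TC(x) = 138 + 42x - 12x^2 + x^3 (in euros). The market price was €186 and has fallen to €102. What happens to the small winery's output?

MC = 42 - 24x + 3x^2; the shutdown threshold is min AVC = €6 (at x = 6).
At P = €186 ≥ min AVC, set P = MC on the rising branch: x = 12.
At P = €102 ≥ min AVC, set P = MC: x = 10. The firm stays open but cuts output.

Output falls from 12 to 10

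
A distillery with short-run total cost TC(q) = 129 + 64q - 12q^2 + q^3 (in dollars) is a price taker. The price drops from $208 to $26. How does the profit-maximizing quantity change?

Output falls from 12 to 0 (the firm shuts down)

AVC = 64 - 12q + q^2, minimized at q = 6 where min AVC = $28. MC = 64 - 24q + 3q^2.
At P = $208 ≥ min AVC, set P = MC on the rising branch: q = 12.
At P = $26 < min AVC = $28, price no longer covers variable cost at any output, so the firm shuts down: q = 0.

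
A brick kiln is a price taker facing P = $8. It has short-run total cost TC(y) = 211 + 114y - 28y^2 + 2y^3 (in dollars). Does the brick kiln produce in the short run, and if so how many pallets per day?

Shut down

Variable cost is VC = 114y - 28y^2 + 2y^3, so AVC = VC/y = 114 - 28y + 2y^2 and MC = dTC/dy = 114 - 56y + 6y^2.
AVC is minimized where dAVC/dy = -28 + 4y = 0, at y = 7; min AVC = 114 - 28·7 + 2·7^2 = $16.
Since P = $8 < min AVC = $16, price fails to cover variable cost at any output.
Shutting down limits the loss to fixed cost, $211.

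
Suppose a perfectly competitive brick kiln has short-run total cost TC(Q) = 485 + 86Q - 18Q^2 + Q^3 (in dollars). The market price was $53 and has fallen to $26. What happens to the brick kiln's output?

Output falls from 11 to 10

AVC = 86 - 18Q + Q^2, minimized at Q = 9 where min AVC = $5. MC = 86 - 36Q + 3Q^2.
With P = $53 above the shutdown price, P = MC gives Q = 11.
At P = $26 ≥ min AVC, set P = MC: Q = 10. The firm stays open but cuts output.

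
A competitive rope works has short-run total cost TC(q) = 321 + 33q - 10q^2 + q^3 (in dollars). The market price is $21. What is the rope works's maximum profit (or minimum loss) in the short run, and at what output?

Profit = -$249 at q = 6

AVC = 33 - 10q + q^2; min AVC = $8 at q = 5. Since P = $21 ≥ min AVC, the firm produces.
With MC = 33 - 20q + 3q^2, P = MC on the upward-sloping part at q* = 6.
TR = 21·6 = 126. TC = 321 + 54 = 375. Profit = 126 − 375 = -$249.
Shutting down would mean losing the fixed cost of $321, so operating at a loss of $249 is better by $72.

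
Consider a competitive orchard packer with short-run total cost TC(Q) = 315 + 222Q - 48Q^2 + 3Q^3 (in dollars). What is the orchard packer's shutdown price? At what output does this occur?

The firm shuts down when price falls below the minimum of average variable cost. AVC = VC/Q = 222 - 48Q + 3Q^2.
At the minimum of AVC, MC = AVC. MC = 222 - 96Q + 9Q^2; setting MC = AVC gives 6Q^2 - 48Q = 0, so Q = 8. min AVC = 30.
For P < $30 the firm produces nothing.

$30 per unit, at Q = 8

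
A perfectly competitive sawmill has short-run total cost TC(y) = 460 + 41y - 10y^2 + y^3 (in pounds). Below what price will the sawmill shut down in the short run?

£16 per unit

Short-run supply begins at min AVC. From VC = 41y - 10y^2 + y^3, AVC = 41 - 10y + y^2.
At the minimum of AVC, MC = AVC. MC = 41 - 20y + 3y^2; setting MC = AVC gives 2y^2 - 10y = 0, so y = 5. min AVC = 16.
The firm shuts down for any P below £16.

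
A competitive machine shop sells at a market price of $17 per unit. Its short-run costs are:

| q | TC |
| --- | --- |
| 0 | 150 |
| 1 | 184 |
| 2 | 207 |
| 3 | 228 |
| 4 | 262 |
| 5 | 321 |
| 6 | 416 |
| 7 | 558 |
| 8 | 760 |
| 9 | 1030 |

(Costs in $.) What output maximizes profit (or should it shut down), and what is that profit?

Profit at each row (π = 17q − TC): q=0: -150; q=1: -167; q=2: -173; q=3: -177; q=4: -194; q=5: -236; q=6: -314; q=7: -439; q=8: -624; q=9: -877.
Profit is highest at q = 0. Equivalently, the lowest AVC in the table is 78/3 ≈ $26 at q = 3, and P = $17 falls below it — price never covers variable cost, so the firm shuts down and loses only its fixed cost.

q = 0 (shut down); profit = -$150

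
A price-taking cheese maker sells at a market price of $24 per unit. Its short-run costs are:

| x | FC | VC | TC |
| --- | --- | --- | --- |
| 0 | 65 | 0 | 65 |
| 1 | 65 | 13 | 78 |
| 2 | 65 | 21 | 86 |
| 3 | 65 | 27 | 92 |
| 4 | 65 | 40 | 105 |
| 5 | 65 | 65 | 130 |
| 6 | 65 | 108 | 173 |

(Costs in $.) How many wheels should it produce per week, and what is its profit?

Tabulate TR − TC: x=0: -65; x=1: -54; x=2: -38; x=3: -20; x=4: -9; x=5: -10; x=6: -29.
Profit is maximized at x = 4. AVC there is 40/4 = $10 ≤ P, so producing beats shutting down (which would give -$65).

x = 4; profit = -$9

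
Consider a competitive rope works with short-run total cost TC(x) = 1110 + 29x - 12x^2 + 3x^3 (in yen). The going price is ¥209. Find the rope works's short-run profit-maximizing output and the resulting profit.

Profit = -¥246 at x = 6

AVC = 29 - 12x + 3x^2; min AVC = ¥17 at x = 2. Since P = ¥209 ≥ min AVC, the firm produces.
MC = 29 - 24x + 9x^2. Setting P = MC and taking the root on the rising branch gives x* = 6.
TR = 209·6 = 1254. TC = 1110 + 390 = 1500. Profit = 1254 − 1500 = -¥246.
That loss of ¥246 beats the ¥1110 the firm would lose by shutting down; producing recovers ¥864 of fixed cost.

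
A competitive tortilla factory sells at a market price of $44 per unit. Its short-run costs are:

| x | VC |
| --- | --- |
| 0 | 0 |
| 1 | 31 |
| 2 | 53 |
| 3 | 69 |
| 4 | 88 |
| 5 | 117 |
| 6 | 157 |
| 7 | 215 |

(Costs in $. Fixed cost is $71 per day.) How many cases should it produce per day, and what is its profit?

Tabulate TR − TC: x=0: -71; x=1: -58; x=2: -36; x=3: -8; x=4: 17; x=5: 32; x=6: 36; x=7: 22.
Profit is maximized at x = 6. AVC there is 157/6 = $26.17 ≤ P, so producing beats shutting down (which would give -$71).

x = 6; profit = $36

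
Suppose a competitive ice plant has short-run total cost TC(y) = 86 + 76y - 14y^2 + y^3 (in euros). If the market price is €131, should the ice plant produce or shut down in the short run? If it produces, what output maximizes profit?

Produce at y = 11

Variable cost is VC = 76y - 14y^2 + y^3, so AVC = VC/y = 76 - 14y + y^2 and MC = dTC/dy = 76 - 28y + 3y^2.
The AVC parabola has its vertex at y = 14/2 = 7, where AVC = 76 - 14·7 + 7^2 = €27.
Because €131 ≥ €27, revenue can cover variable cost; the firm operates.
P = MC gives -55 - 28y + 3y^2 = 0, with roots -5/3 and 11. Take the larger (rising MC): y* = 11.
Check: AVC at y = 11 is €43 ≤ P, so revenue covers variable cost.
Profit = P·y − TC = 131·11 − 559 = €882.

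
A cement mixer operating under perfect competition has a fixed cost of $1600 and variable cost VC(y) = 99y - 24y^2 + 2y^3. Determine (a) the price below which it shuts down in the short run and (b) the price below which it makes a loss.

Shutdown price = min AVC. AVC = 99 - 24y + 2y^2, with vertex at y = 6 and minimum $27.
ATC = 1600/y + 99 - 24y + 2y^2. Setting dATC/dy = −1600/y^2 − 24 + 4y = 0 gives y = 10 (since 4·10^3 − 24·10^2 = 1600).
min ATC = 1600/10 + 99 − 24·10 + 2·10^2 = $219. That is the break-even price.
Between these two prices the firm operates at a loss; above $219 it earns a profit.

Shutdown price = $27; break-even price = $219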